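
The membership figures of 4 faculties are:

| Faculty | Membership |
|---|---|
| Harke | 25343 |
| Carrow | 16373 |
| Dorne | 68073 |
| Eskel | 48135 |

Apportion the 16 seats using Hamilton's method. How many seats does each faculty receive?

Harke 2; Carrow 2; Dorne 7; Eskel 5

Total 157924; standard divisor 157924/16 ≈ 9870.25.
Standard quotas: Harke 2.5676, Carrow 1.6588, Dorne 6.8968, Eskel 4.8768.
Lower quotas: Harke 2, Carrow 1, Dorne 6, Eskel 4 (sum 13, leaving 3 seats).
Remainders in descending order: Dorne 0.8968, Eskel 0.8768, Carrow 0.6588, Harke 0.5676.
The surplus seats go to Dorne, Eskel, Carrow.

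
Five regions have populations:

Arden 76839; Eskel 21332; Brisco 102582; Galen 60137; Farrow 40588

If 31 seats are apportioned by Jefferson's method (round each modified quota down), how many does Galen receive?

6

Standard divisor 301478/31 ≈ 9725.097; standard quotas: Arden 7.901, Eskel 2.194, Brisco 10.548, Galen 6.184, Farrow 4.174.
Rounding down gives 7, 2, 10, 6, 4 = 29 seats, so the divisor must be adjusted.
With modified divisor 9000: modified quotas Arden 8.538, Eskel 2.370, Brisco 11.398, Galen 6.682, Farrow 4.510.
Rounding down: Arden 8, Eskel 2, Brisco 11, Galen 6, Farrow 4 (total 31).
Galen receives 6.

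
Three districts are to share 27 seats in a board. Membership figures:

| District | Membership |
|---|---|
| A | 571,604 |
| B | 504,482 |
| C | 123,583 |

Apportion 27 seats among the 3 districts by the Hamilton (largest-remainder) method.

Standard divisor: 1199669 ÷ 27 ≈ 44432.185.
Standard quotas: A 12.8646, B 11.3540, C 2.7814.
Lower quotas: A 12, B 11, C 2 (sum 25, leaving 2 seats).
Remainders in descending order: A 0.8646, C 0.7814, B 0.3540.
Largest remainders: A, C receive the extra seats.

A=13, B=11, C=3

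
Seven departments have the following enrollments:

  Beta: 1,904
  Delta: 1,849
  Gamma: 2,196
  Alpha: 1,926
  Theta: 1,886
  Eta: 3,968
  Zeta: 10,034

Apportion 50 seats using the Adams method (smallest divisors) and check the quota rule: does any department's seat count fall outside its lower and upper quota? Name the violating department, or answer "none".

Standard quotas: Beta 4.006, Delta 3.891, Gamma 4.621, Alpha 4.053, Theta 3.968, Eta 8.349, Zeta 21.113.
Adams allocation: Beta 4, Delta 4, Gamma 5, Alpha 4, Theta 4, Eta 8, Zeta 21.
Every allocation lies between the lower and upper quota.

none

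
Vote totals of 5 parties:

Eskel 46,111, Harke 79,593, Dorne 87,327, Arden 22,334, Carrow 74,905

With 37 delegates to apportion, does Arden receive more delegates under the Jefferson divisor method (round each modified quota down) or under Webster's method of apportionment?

Jefferson: Eskel 5, Harke 10, Dorne 11, Arden 2, Carrow 9.
Webster: Eskel 6, Harke 9, Dorne 10, Arden 3, Carrow 9.
Arden gets 2 under Jefferson and 3 under Webster.

Webster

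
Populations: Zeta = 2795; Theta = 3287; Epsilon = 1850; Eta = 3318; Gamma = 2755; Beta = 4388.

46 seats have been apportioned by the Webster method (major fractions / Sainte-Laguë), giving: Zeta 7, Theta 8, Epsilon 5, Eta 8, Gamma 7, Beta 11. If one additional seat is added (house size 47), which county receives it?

Eta

Priority for the next seat is population ÷ (current seats + 0.5).
Priorities: Zeta 372.667, Theta 386.706, Epsilon 336.364, Eta 390.353, Gamma 367.333, Beta 381.565.
Highest priority: Eta.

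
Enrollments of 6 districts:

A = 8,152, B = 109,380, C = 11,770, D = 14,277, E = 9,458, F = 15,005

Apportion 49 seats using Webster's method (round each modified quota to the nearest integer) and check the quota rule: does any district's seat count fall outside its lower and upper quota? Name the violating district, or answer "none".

Standard quotas: A 2.377, B 31.895, C 3.432, D 4.163, E 2.758, F 4.375.
Webster allocation: A 2, B 33, C 3, D 4, E 3, F 4.
B has quota 31.895 (lower 31, upper 32) but receives 33 — outside the quota interval.

B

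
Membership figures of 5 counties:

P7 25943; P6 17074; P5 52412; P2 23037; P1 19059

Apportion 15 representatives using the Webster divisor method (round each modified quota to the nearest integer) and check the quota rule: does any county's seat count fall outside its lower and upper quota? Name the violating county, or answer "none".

Standard quotas: P7 2.830, P6 1.862, P5 5.717, P2 2.513, P1 2.079.
Webster allocation: P7 3, P6 2, P5 6, P2 2, P1 2.
Every allocation lies between the lower and upper quota.

none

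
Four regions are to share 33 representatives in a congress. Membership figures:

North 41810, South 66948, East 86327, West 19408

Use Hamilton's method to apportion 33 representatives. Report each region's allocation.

The standard divisor is 214493/33 ≈ 6499.788.
Standard quotas: North 6.4325, South 10.3000, East 13.2815, West 2.9859.
Lower quotas: North 6, South 10, East 13, West 2 (sum 31, leaving 2 seats).
Remainders in descending order: West 0.9859, North 0.4325, South 0.3000, East 0.2815.
Largest remainders: West, North receive the extra seats.

North: 7, South: 10, East: 13, West: 3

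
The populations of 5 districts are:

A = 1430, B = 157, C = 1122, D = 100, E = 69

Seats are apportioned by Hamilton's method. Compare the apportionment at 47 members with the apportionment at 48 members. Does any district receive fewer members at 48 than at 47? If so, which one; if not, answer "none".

At 47 seats: A 23, B 3, C 18, D 2, E 1.
At 48 seats: A 24, B 2, C 19, D 2, E 1.
B drops from 3 to 2.

B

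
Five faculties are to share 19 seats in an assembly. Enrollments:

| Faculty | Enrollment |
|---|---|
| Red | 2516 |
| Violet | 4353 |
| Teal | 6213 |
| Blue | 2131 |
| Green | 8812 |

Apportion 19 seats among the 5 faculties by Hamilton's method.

Standard divisor: 24025 ÷ 19 ≈ 1264.474.
Standard quotas: Red 1.9898, Violet 3.4425, Teal 4.9135, Blue 1.6853, Green 6.9689.
Lower quotas: Red 1, Violet 3, Teal 4, Blue 1, Green 6 (sum 15, leaving 4 seats).
Remainders in descending order: Red 0.9898, Green 0.9689, Teal 0.9135, Blue 0.6853, Violet 0.4425.
Largest remainders: Red, Green, Teal, Blue receive the extra seats.

Red 2, Violet 3, Teal 5, Blue 2, Green 7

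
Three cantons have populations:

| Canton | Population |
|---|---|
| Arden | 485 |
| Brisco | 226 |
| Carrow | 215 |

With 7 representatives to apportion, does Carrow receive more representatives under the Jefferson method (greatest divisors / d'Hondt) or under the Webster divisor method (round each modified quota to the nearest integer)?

Jefferson: Arden 4, Brisco 2, Carrow 1.
Webster: Arden 3, Brisco 2, Carrow 2.
Carrow gets 1 under Jefferson and 2 under Webster.

Webster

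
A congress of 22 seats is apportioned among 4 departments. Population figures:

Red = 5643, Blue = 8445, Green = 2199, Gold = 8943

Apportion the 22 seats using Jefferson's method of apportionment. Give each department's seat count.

Red 5, Blue 7, Green 2, Gold 8

Standard divisor 25230/22 ≈ 1146.818; standard quotas: Red 4.921, Blue 7.364, Green 1.917, Gold 7.798.
Rounding down gives 4, 7, 1, 7 = 19 seats, so the divisor must be adjusted.
With modified divisor 1080: modified quotas Red 5.225, Blue 7.819, Green 2.036, Gold 8.281.
Rounding down: Red 5, Blue 7, Green 2, Gold 8 (total 22).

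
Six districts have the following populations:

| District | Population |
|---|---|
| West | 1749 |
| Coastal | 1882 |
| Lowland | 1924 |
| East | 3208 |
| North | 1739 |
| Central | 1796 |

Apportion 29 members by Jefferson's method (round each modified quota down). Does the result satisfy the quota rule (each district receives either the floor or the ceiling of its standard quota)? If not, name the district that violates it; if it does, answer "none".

none

Standard quotas: West 4.124, Coastal 4.438, Lowland 4.537, East 7.565, North 4.101, Central 4.235.
Jefferson allocation: West 4, Coastal 4, Lowland 5, East 8, North 4, Central 4.
Every allocation lies between the lower and upper quota.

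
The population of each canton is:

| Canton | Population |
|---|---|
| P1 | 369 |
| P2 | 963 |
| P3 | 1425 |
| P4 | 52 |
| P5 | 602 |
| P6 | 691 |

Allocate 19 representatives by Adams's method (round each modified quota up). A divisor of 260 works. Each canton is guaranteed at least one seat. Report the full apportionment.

With modified divisor 260: modified quotas P1 1.419, P2 3.704, P3 5.481, P4 0.200, P5 2.315, P6 2.658.
Rounding up: P1 2, P2 4, P3 6, P4 1, P5 3, P6 3 (total 19).

P1=2, P2=4, P3=6, P4=1, P5=3, P6=3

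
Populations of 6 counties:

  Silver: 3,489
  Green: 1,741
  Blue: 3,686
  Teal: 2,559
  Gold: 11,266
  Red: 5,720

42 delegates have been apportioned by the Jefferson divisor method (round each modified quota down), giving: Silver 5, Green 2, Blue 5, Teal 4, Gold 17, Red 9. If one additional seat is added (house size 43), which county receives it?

Gold

Priority for the next seat is population ÷ (current seats + 1).
Priorities: Silver 581.500, Green 580.333, Blue 614.333, Teal 511.800, Gold 625.889, Red 572.000.
Highest priority: Gold.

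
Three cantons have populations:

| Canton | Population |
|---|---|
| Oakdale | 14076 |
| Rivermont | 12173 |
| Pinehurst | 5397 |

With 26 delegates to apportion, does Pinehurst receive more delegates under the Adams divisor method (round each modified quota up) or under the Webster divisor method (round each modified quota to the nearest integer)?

Adams: Oakdale 11, Rivermont 10, Pinehurst 5.
Webster: Oakdale 12, Rivermont 10, Pinehurst 4.
Pinehurst gets 5 under Adams and 4 under Webster.

Adams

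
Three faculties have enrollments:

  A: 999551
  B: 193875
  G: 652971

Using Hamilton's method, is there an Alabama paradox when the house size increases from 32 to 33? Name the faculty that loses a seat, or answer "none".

At 32 seats: A 17, B 4, G 11.
At 33 seats: A 18, B 3, G 12.
B drops from 4 to 3.

B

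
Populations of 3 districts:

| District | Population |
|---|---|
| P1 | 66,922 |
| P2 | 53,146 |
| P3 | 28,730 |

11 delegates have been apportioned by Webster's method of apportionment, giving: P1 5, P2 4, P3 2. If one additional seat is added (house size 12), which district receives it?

Priority for the next seat is population ÷ (current seats + 0.5).
Priorities: P1 12167.636, P2 11810.222, P3 11492.000.
Highest priority: P1.

P1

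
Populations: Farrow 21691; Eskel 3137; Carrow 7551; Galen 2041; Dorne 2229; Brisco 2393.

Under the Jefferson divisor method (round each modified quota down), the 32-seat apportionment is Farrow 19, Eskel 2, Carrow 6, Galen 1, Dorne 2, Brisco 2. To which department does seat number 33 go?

Priority for the next seat is population ÷ (current seats + 1).
Priorities: Farrow 1084.550, Eskel 1045.667, Carrow 1078.714, Galen 1020.500, Dorne 743.000, Brisco 797.667.
Highest priority: Farrow.

Farrow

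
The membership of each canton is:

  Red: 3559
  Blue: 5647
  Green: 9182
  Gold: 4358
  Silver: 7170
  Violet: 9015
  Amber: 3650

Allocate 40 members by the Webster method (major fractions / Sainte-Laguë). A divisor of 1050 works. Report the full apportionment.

Red 3; Blue 5; Green 9; Gold 4; Silver 7; Violet 9; Amber 3

With modified divisor 1050: modified quotas Red 3.390, Blue 5.378, Green 8.745, Gold 4.150, Silver 6.829, Violet 8.586, Amber 3.476.
Rounding to the nearest integer: Red 3, Blue 5, Green 9, Gold 4, Silver 7, Violet 9, Amber 3 (total 40).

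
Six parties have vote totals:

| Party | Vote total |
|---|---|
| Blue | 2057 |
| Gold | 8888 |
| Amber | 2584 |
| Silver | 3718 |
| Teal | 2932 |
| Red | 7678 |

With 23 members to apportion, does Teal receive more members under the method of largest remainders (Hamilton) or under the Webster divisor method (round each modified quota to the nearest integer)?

Hamilton: Blue 2, Gold 7, Amber 2, Silver 3, Teal 3, Red 6.
Webster: Blue 2, Gold 8, Amber 2, Silver 3, Teal 2, Red 6.
Teal gets 3 under Hamilton and 2 under Webster.

Hamilton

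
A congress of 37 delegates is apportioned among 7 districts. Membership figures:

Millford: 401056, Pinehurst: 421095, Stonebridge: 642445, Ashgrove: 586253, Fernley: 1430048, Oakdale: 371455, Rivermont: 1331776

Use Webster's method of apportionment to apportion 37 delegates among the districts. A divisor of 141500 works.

With modified divisor 141500: modified quotas Millford 2.834, Pinehurst 2.976, Stonebridge 4.540, Ashgrove 4.143, Fernley 10.106, Oakdale 2.625, Rivermont 9.412.
Rounding to the nearest integer: Millford 3, Pinehurst 3, Stonebridge 5, Ashgrove 4, Fernley 10, Oakdale 3, Rivermont 9 (total 37).

Millford=3, Pinehurst=3, Stonebridge=5, Ashgrove=4, Fernley=10, Oakdale=3, Rivermont=9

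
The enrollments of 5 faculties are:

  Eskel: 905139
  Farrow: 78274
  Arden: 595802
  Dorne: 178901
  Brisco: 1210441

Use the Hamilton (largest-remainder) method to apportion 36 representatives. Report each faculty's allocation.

Eskel 11; Farrow 1; Arden 7; Dorne 2; Brisco 15

Standard divisor: 2968557 ÷ 36 ≈ 82459.917.
Standard quotas: Eskel 10.9767, Farrow 0.9492, Arden 7.2254, Dorne 2.1696, Brisco 14.6791.
Lower quotas: Eskel 10, Farrow 0, Arden 7, Dorne 2, Brisco 14 (sum 33, leaving 3 seats).
Remainders in descending order: Eskel 0.9767, Farrow 0.9492, Brisco 0.6791, Arden 0.2254, Dorne 0.1696.
Largest remainders: Eskel, Farrow, Brisco receive the extra seats.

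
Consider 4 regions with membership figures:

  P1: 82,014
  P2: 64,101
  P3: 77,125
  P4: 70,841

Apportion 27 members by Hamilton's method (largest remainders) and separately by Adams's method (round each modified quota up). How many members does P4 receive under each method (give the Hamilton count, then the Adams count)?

Hamilton: P1 8, P2 6, P3 7, P4 6.
Adams: P1 7, P2 6, P3 7, P4 7.
P4 gets 6 under Hamilton and 7 under Adams.

6 and 7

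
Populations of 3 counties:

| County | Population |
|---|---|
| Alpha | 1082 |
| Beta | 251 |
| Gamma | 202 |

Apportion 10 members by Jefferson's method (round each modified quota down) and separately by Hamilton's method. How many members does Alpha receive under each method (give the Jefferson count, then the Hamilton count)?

8 and 7

Jefferson: Alpha 8, Beta 1, Gamma 1.
Hamilton: Alpha 7, Beta 2, Gamma 1.
Alpha gets 8 under Jefferson and 7 under Hamilton.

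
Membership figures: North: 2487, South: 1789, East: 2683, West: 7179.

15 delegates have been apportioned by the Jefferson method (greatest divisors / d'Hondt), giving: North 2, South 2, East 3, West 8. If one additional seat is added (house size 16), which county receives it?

Priority for the next seat is population ÷ (current seats + 1).
Priorities: North 829.000, South 596.333, East 670.750, West 797.667.
Highest priority: North.

North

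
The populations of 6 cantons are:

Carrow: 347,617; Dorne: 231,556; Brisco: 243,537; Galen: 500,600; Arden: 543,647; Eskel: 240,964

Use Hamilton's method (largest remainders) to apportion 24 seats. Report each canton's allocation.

Carrow 4, Dorne 2, Brisco 3, Galen 6, Arden 6, Eskel 3

The standard divisor is 2107921/24 ≈ 87830.042.
Standard quotas: Carrow 3.9578, Dorne 2.6364, Brisco 2.7728, Galen 5.6996, Arden 6.1898, Eskel 2.7435.
Lower quotas: Carrow 3, Dorne 2, Brisco 2, Galen 5, Arden 6, Eskel 2 (sum 20, leaving 4 seats).
Remainders in descending order: Carrow 0.9578, Brisco 0.7728, Eskel 0.7435, Galen 0.6996, Dorne 0.6364, Arden 0.1898.
The surplus seats go to Carrow, Brisco, Eskel, Galen.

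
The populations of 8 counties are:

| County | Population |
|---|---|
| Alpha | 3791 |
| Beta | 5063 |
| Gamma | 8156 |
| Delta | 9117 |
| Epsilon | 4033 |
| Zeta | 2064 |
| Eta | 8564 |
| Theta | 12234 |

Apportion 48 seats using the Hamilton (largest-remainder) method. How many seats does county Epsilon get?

4

Total 53022; standard divisor 53022/48 ≈ 1104.625.
Standard quotas: Alpha 3.4319, Beta 4.5835, Gamma 7.3835, Delta 8.2535, Epsilon 3.6510, Zeta 1.8685, Eta 7.7529, Theta 11.0753.
Lower quotas: Alpha 3, Beta 4, Gamma 7, Delta 8, Epsilon 3, Zeta 1, Eta 7, Theta 11 (sum 44, leaving 4 seats).
Remainders in descending order: Zeta 0.8685, Eta 0.7529, Epsilon 0.6510, Beta 0.5835, Alpha 0.4319, Gamma 0.3835, Delta 0.2535, Theta 0.0753.
Largest remainders: Zeta, Eta, Epsilon, Beta receive the extra seats.
Epsilon receives 4.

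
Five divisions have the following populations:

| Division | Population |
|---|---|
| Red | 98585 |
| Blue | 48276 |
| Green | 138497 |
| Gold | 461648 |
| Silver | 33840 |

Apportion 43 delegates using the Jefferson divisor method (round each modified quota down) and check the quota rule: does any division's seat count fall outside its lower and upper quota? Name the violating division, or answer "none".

Gold

Standard quotas: Red 5.429, Blue 2.658, Green 7.627, Gold 25.422, Silver 1.864.
Jefferson allocation: Red 5, Blue 2, Green 8, Gold 27, Silver 1.
Gold has quota 25.422 (lower 25, upper 26) but receives 27 — outside the quota interval.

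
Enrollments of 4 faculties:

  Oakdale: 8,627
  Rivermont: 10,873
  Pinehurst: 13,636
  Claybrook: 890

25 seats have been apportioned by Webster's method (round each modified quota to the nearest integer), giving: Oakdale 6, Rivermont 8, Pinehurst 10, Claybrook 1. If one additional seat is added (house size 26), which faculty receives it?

Oakdale

Priority for the next seat is population ÷ (current seats + 0.5).
Priorities: Oakdale 1327.231, Rivermont 1279.176, Pinehurst 1298.667, Claybrook 593.333.
Highest priority: Oakdale.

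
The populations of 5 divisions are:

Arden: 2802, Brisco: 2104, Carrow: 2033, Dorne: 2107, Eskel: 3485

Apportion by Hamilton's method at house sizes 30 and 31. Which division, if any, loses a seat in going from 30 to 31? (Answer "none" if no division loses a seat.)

none

At 30 seats: Arden 7, Brisco 5, Carrow 5, Dorne 5, Eskel 8.
At 31 seats: Arden 7, Brisco 5, Carrow 5, Dorne 5, Eskel 9.
No division's allocation decreased.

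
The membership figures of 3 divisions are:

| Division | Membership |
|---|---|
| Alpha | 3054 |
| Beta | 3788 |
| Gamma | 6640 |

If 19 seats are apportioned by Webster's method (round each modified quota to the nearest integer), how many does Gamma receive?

10

Standard divisor 13482/19 ≈ 709.579; standard quotas: Alpha 4.304, Beta 5.338, Gamma 9.358.
Rounding to the nearest integer gives 4, 5, 9 = 18 seats, so the divisor must be adjusted.
With modified divisor 694: modified quotas Alpha 4.401, Beta 5.458, Gamma 9.568.
Rounding to the nearest integer: Alpha 4, Beta 5, Gamma 10 (total 19).
Gamma receives 10.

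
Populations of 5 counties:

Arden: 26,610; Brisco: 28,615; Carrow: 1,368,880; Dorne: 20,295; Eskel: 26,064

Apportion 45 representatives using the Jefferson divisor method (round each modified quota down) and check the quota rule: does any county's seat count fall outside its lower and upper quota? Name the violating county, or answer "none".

Carrow

Standard quotas: Arden 0.814, Brisco 0.876, Carrow 41.891, Dorne 0.621, Eskel 0.798.
Jefferson allocation: Arden 0, Brisco 0, Carrow 45, Dorne 0, Eskel 0.
Carrow has quota 41.891 (lower 41, upper 42) but receives 45 — outside the quota interval.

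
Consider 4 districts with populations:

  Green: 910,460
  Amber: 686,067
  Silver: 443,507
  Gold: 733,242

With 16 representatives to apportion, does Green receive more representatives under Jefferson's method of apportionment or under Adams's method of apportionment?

Jefferson: Green 6, Amber 4, Silver 2, Gold 4.
Adams: Green 5, Amber 4, Silver 3, Gold 4.
Green gets 6 under Jefferson and 5 under Adams.

Jefferson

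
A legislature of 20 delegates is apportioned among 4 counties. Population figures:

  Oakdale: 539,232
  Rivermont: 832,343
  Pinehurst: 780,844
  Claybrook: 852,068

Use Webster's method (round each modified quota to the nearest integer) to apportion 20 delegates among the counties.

Oakdale 4, Rivermont 5, Pinehurst 5, Claybrook 6

Standard divisor 3004487/20 ≈ 150224.35; standard quotas: Oakdale 3.590, Rivermont 5.541, Pinehurst 5.198, Claybrook 5.672.
Rounding to the nearest integer gives 4, 6, 5, 6 = 21 seats, so the divisor must be adjusted.
With modified divisor 152700: modified quotas Oakdale 3.531, Rivermont 5.451, Pinehurst 5.114, Claybrook 5.580.
Rounding to the nearest integer: Oakdale 4, Rivermont 5, Pinehurst 5, Claybrook 6 (total 20).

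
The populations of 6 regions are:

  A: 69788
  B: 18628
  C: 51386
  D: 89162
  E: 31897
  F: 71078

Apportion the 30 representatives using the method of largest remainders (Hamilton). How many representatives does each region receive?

A 6; B 2; C 5; D 8; E 3; F 6

The standard divisor is 331939/30 ≈ 11064.633.
Standard quotas: A 6.3073, B 1.6836, C 4.6442, D 8.0583, E 2.8828, F 6.4239.
Lower quotas: A 6, B 1, C 4, D 8, E 2, F 6 (sum 27, leaving 3 seats).
Remainders in descending order: E 0.8828, B 0.6836, C 0.6442, F 0.4239, A 0.3073, D 0.0583.
The surplus seats go to E, B, C.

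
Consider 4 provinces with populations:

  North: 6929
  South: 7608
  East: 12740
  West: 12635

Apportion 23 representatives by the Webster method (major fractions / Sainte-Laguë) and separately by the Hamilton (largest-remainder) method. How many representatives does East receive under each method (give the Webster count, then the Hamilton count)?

8 and 7

Webster: North 4, South 4, East 8, West 7.
Hamilton: North 4, South 5, East 7, West 7.
East gets 8 under Webster and 7 under Hamilton.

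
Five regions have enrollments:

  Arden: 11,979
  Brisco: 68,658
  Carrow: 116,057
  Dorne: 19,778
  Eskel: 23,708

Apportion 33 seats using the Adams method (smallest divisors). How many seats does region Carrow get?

Standard divisor 240180/33 ≈ 7278.182; standard quotas: Arden 1.646, Brisco 9.433, Carrow 15.946, Dorne 2.717, Eskel 3.257.
Rounding up gives 2, 10, 16, 3, 4 = 35 seats, so the divisor must be adjusted.
With modified divisor 7800: modified quotas Arden 1.536, Brisco 8.802, Carrow 14.879, Dorne 2.536, Eskel 3.039.
Rounding up: Arden 2, Brisco 9, Carrow 15, Dorne 3, Eskel 4 (total 33).
Carrow receives 15.

15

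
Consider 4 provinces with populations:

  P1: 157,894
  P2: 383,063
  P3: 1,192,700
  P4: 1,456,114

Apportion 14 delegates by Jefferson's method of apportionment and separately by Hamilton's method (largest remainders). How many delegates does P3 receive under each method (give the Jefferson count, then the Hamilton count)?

6 and 5

Jefferson: P1 0, P2 1, P3 6, P4 7.
Hamilton: P1 1, P2 2, P3 5, P4 6.
P3 gets 6 under Jefferson and 5 under Hamilton.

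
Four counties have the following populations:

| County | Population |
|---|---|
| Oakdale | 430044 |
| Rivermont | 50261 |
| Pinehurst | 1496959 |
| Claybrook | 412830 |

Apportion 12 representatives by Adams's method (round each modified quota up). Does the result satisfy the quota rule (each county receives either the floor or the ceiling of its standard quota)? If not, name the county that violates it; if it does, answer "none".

none

Standard quotas: Oakdale 2.159, Rivermont 0.252, Pinehurst 7.516, Claybrook 2.073.
Adams allocation: Oakdale 2, Rivermont 1, Pinehurst 7, Claybrook 2.
Every allocation lies between the lower and upper quota.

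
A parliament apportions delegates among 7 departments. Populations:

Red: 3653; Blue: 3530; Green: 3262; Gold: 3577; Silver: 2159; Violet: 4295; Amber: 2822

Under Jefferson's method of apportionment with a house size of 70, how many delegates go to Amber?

8

Standard divisor 23298/70 ≈ 332.829; standard quotas: Red 10.976, Blue 10.606, Green 9.801, Gold 10.747, Silver 6.487, Violet 12.905, Amber 8.479.
Rounding down gives 10, 10, 9, 10, 6, 12, 8 = 65 seats, so the divisor must be adjusted.
With modified divisor 320: modified quotas Red 11.416, Blue 11.031, Green 10.194, Gold 11.178, Silver 6.747, Violet 13.422, Amber 8.819.
Rounding down: Red 11, Blue 11, Green 10, Gold 11, Silver 6, Violet 13, Amber 8 (total 70).
Amber receives 8.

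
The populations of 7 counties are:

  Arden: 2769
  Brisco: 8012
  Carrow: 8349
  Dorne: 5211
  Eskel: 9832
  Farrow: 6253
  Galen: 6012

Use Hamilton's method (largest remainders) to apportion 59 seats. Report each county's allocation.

Standard divisor: 46438 ÷ 59 ≈ 787.085.
Standard quotas: Arden 3.5180, Brisco 10.1793, Carrow 10.6075, Dorne 6.6206, Eskel 12.4917, Farrow 7.9445, Galen 7.6383.
Lower quotas: Arden 3, Brisco 10, Carrow 10, Dorne 6, Eskel 12, Farrow 7, Galen 7 (sum 55, leaving 4 seats).
Remainders in descending order: Farrow 0.9445, Galen 0.6383, Dorne 0.6206, Carrow 0.6075, Arden 0.5180, Eskel 0.4917, Brisco 0.1793.
The surplus seats go to Farrow, Galen, Dorne, Carrow.

Arden=3, Brisco=10, Carrow=11, Dorne=7, Eskel=12, Farrow=8, Galen=8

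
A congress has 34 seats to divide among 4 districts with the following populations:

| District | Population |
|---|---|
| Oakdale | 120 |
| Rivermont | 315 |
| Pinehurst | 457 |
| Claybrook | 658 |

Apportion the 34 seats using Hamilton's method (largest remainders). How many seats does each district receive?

Oakdale=3; Rivermont=7; Pinehurst=10; Claybrook=14

Total 1550; standard divisor 1550/34 ≈ 45.588.
Standard quotas: Oakdale 2.632, Rivermont 6.910, Pinehurst 10.025, Claybrook 14.434.
Lower quotas: Oakdale 2, Rivermont 6, Pinehurst 10, Claybrook 14 (sum 32, leaving 2 seats).
Remainders in descending order: Rivermont 0.910, Oakdale 0.632, Claybrook 0.434, Pinehurst 0.025.
The surplus seats go to Rivermont, Oakdale.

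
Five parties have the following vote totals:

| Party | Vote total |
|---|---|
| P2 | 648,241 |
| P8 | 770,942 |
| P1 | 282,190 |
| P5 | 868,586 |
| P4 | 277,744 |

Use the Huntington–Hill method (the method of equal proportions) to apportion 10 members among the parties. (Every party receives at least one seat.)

P2=2, P8=3, P1=1, P5=3, P4=1

With divisor 289690: modified quotas P2 2.238, P8 2.661, P1 0.974, P5 2.998, P4 0.959.
Geometric-mean thresholds: P2 √(2·3)=2.449, P8 √(2·3)=2.449, P1 (min 1), P5 √(2·3)=2.449, P4 (min 1).
Each quota rounded against its threshold gives P2 2, P8 3, P1 1, P5 3, P4 1 (total 10).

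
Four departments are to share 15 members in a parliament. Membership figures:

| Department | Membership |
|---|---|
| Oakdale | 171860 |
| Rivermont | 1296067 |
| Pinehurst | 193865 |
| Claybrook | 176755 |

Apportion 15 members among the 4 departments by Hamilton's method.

Standard divisor: 1838547 ÷ 15 ≈ 122569.8.
Standard quotas: Oakdale 1.4021, Rivermont 10.5741, Pinehurst 1.5817, Claybrook 1.4421.
Lower quotas: Oakdale 1, Rivermont 10, Pinehurst 1, Claybrook 1 (sum 13, leaving 2 seats).
Remainders in descending order: Pinehurst 0.5817, Rivermont 0.5741, Claybrook 0.4421, Oakdale 0.4021.
Largest remainders: Pinehurst, Rivermont receive the extra seats.

Oakdale 1, Rivermont 11, Pinehurst 2, Claybrook 1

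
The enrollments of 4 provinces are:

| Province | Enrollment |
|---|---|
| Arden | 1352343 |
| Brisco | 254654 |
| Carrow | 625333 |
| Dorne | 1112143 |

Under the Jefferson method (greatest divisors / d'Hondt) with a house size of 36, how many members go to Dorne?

Standard divisor 3344473/36 ≈ 92902.028; standard quotas: Arden 14.557, Brisco 2.741, Carrow 6.731, Dorne 11.971.
Rounding down gives 14, 2, 6, 11 = 33 seats, so the divisor must be adjusted.
With modified divisor 87400: modified quotas Arden 15.473, Brisco 2.914, Carrow 7.155, Dorne 12.725.
Rounding down: Arden 15, Brisco 2, Carrow 7, Dorne 12 (total 36).
Dorne receives 12.

12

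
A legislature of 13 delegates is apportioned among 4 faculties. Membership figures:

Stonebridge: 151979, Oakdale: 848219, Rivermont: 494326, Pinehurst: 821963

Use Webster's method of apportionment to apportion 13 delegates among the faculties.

Stonebridge: 1, Oakdale: 5, Rivermont: 3, Pinehurst: 4

Standard divisor 2316487/13 ≈ 178191.308; standard quotas: Stonebridge 0.853, Oakdale 4.760, Rivermont 2.774, Pinehurst 4.613.
Rounding to the nearest integer gives 1, 5, 3, 5 = 14 seats, so the divisor must be adjusted.
With modified divisor 185600: modified quotas Stonebridge 0.819, Oakdale 4.570, Rivermont 2.663, Pinehurst 4.429.
Rounding to the nearest integer: Stonebridge 1, Oakdale 5, Rivermont 3, Pinehurst 4 (total 13).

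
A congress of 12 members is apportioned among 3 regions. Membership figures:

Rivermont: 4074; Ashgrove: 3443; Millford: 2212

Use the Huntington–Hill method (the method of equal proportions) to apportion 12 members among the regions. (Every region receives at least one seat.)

With divisor 836: modified quotas Rivermont 4.873, Ashgrove 4.118, Millford 2.646.
Geometric-mean thresholds: Rivermont √(4·5)=4.472, Ashgrove √(4·5)=4.472, Millford √(2·3)=2.449.
Each quota rounded against its threshold gives Rivermont 5, Ashgrove 4, Millford 3 (total 12).

Rivermont 5, Ashgrove 4, Millford 3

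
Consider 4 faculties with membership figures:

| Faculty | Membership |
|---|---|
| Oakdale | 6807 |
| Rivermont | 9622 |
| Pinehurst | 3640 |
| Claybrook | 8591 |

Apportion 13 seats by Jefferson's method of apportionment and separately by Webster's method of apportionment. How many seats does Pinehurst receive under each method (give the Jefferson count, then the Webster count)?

Jefferson: Oakdale 3, Rivermont 5, Pinehurst 1, Claybrook 4.
Webster: Oakdale 3, Rivermont 4, Pinehurst 2, Claybrook 4.
Pinehurst gets 1 under Jefferson and 2 under Webster.

1 and 2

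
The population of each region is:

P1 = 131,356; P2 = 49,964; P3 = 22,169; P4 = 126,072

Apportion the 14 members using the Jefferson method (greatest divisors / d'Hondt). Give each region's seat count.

P1 6, P2 2, P3 1, P4 5

Standard divisor 329561/14 ≈ 23540.071; standard quotas: P1 5.580, P2 2.123, P3 0.942, P4 5.356.
Rounding down gives 5, 2, 0, 5 = 12 seats, so the divisor must be adjusted.
With modified divisor 21500: modified quotas P1 6.110, P2 2.324, P3 1.031, P4 5.864.
Rounding down: P1 6, P2 2, P3 1, P4 5 (total 14).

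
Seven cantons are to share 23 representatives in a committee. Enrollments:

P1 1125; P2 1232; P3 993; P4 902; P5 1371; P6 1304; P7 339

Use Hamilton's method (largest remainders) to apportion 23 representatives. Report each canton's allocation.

P1 4; P2 4; P3 3; P4 3; P5 4; P6 4; P7 1

The standard divisor is 7266/23 ≈ 315.913.
Standard quotas: P1 3.561, P2 3.900, P3 3.143, P4 2.855, P5 4.340, P6 4.128, P7 1.073.
Lower quotas: P1 3, P2 3, P3 3, P4 2, P5 4, P6 4, P7 1 (sum 20, leaving 3 seats).
Remainders in descending order: P2 0.900, P4 0.855, P1 0.561, P5 0.340, P3 0.143, P6 0.128, P7 0.073.
Largest remainders: P2, P4, P1 receive the extra seats.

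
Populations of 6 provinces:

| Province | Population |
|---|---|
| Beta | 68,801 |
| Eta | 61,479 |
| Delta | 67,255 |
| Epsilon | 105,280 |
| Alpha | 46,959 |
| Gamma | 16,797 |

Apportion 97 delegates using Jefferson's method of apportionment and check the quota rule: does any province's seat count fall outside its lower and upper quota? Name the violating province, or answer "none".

Standard quotas: Beta 18.206, Eta 16.268, Delta 17.797, Epsilon 27.859, Alpha 12.426, Gamma 4.445.
Jefferson allocation: Beta 18, Eta 16, Delta 18, Epsilon 29, Alpha 12, Gamma 4.
Epsilon has quota 27.859 (lower 27, upper 28) but receives 29 — outside the quota interval.

Epsilon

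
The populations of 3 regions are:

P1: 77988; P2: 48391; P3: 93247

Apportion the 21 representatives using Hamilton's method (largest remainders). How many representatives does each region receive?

Total 219626; standard divisor 219626/21 ≈ 10458.381.
Standard quotas: P1 7.4570, P2 4.6270, P3 8.9160.
Lower quotas: P1 7, P2 4, P3 8 (sum 19, leaving 2 seats).
Remainders in descending order: P3 0.9160, P2 0.6270, P1 0.4570.
Largest remainders: P3, P2 receive the extra seats.

P1 7; P2 5; P3 9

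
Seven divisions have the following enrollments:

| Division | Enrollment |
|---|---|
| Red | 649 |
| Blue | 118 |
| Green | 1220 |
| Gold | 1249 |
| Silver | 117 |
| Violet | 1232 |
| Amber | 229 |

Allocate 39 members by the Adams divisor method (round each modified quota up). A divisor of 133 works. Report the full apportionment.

With modified divisor 133: modified quotas Red 4.880, Blue 0.887, Green 9.173, Gold 9.391, Silver 0.880, Violet 9.263, Amber 1.722.
Rounding up: Red 5, Blue 1, Green 10, Gold 10, Silver 1, Violet 10, Amber 2 (total 39).

Red 5, Blue 1, Green 10, Gold 10, Silver 1, Violet 10, Amber 2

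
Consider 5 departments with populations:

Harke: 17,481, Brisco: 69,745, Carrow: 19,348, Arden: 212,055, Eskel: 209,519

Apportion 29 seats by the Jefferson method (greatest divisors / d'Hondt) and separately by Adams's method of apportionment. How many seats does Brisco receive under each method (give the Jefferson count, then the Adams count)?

Jefferson: Harke 1, Brisco 3, Carrow 1, Arden 12, Eskel 12.
Adams: Harke 1, Brisco 4, Carrow 2, Arden 11, Eskel 11.
Brisco gets 3 under Jefferson and 4 under Adams.

3 and 4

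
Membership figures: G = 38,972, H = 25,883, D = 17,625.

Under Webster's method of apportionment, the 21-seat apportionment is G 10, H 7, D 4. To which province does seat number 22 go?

Priority for the next seat is population ÷ (current seats + 0.5).
Priorities: G 3711.619, H 3451.067, D 3916.667.
Highest priority: D.

D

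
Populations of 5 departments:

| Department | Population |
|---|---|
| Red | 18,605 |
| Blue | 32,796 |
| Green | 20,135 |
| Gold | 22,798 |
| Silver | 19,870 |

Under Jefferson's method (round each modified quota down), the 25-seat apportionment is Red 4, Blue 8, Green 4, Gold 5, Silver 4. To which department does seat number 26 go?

Priority for the next seat is population ÷ (current seats + 1).
Priorities: Red 3721.000, Blue 3644.000, Green 4027.000, Gold 3799.667, Silver 3974.000.
Highest priority: Green.

Green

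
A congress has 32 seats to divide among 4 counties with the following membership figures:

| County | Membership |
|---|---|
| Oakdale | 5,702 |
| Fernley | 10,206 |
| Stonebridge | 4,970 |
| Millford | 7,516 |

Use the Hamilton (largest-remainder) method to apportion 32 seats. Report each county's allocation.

Total 28394; standard divisor 28394/32 ≈ 887.312.
Standard quotas: Oakdale 6.4261, Fernley 11.5021, Stonebridge 5.6012, Millford 8.4705.
Lower quotas: Oakdale 6, Fernley 11, Stonebridge 5, Millford 8 (sum 30, leaving 2 seats).
Remainders in descending order: Stonebridge 0.6012, Fernley 0.5021, Millford 0.4705, Oakdale 0.4261.
The surplus seats go to Stonebridge, Fernley.

Oakdale 6, Fernley 12, Stonebridge 6, Millford 8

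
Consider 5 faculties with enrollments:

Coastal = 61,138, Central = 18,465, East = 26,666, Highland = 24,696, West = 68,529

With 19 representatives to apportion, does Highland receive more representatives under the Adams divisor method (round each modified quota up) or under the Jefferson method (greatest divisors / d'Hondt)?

Adams

Adams: Coastal 5, Central 2, East 3, Highland 3, West 6.
Jefferson: Coastal 6, Central 2, East 2, Highland 2, West 7.
Highland gets 3 under Adams and 2 under Jefferson.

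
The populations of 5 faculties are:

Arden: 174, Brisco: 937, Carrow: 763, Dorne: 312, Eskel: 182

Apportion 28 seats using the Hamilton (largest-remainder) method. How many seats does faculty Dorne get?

The standard divisor is 2368/28 ≈ 84.571.
Standard quotas: Arden 2.057, Brisco 11.079, Carrow 9.022, Dorne 3.689, Eskel 2.152.
Lower quotas: Arden 2, Brisco 11, Carrow 9, Dorne 3, Eskel 2 (sum 27, leaving 1 seat).
Remainders in descending order: Dorne 0.689, Eskel 0.152, Brisco 0.079, Arden 0.057, Carrow 0.022.
Largest remainder: Dorne receives the extra seat.
Dorne receives 4.

4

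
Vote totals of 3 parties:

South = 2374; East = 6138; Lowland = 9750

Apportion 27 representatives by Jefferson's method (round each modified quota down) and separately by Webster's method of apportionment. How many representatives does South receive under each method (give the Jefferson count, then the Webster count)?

3 and 4

Jefferson: South 3, East 9, Lowland 15.
Webster: South 4, East 9, Lowland 14.
South gets 3 under Jefferson and 4 under Webster.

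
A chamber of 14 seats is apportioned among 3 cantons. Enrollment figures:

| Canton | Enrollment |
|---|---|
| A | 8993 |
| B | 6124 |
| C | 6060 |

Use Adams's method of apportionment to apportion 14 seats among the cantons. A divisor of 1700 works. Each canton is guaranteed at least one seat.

A 6, B 4, C 4

With modified divisor 1700: modified quotas A 5.290, B 3.602, C 3.565.
Rounding up: A 6, B 4, C 4 (total 14).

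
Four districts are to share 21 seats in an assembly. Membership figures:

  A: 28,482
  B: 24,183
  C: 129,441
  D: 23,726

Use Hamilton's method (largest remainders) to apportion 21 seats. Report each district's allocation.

A 3, B 3, C 13, D 2

Standard divisor: 205832 ÷ 21 ≈ 9801.524.
Standard quotas: A 2.9059, B 2.4673, C 13.2062, D 2.4206.
Lower quotas: A 2, B 2, C 13, D 2 (sum 19, leaving 2 seats).
Remainders in descending order: A 0.9059, B 0.4673, D 0.4206, C 0.2062.
Largest remainders: A, B receive the extra seats.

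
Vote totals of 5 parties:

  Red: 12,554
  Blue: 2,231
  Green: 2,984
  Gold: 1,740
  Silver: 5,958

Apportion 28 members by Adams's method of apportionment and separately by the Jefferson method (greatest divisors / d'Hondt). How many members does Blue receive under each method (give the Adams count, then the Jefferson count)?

3 and 2

Adams: Red 13, Blue 3, Green 4, Gold 2, Silver 6.
Jefferson: Red 14, Blue 2, Green 3, Gold 2, Silver 7.
Blue gets 3 under Adams and 2 under Jefferson.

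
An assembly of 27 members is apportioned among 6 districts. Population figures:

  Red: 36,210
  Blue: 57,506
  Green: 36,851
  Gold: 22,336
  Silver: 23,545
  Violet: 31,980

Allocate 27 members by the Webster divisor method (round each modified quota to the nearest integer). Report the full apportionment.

Red=5; Blue=7; Green=5; Gold=3; Silver=3; Violet=4

Standard divisor 208428/27 ≈ 7719.556; standard quotas: Red 4.691, Blue 7.449, Green 4.774, Gold 2.893, Silver 3.050, Violet 4.143.
Rounding to the nearest integer gives Red 5, Blue 7, Green 5, Gold 3, Silver 3, Violet 4 — total 27, matching the house size, so no adjustment is needed.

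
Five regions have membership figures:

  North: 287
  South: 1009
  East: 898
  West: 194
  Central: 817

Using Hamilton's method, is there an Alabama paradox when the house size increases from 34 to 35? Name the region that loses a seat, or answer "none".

none

At 34 seats: North 3, South 11, East 9, West 2, Central 9.
At 35 seats: North 3, South 11, East 10, West 2, Central 9.
No region's allocation decreased.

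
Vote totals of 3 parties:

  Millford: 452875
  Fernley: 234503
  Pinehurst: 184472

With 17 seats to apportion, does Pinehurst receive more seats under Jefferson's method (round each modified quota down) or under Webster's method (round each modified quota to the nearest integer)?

Jefferson: Millford 9, Fernley 5, Pinehurst 3.
Webster: Millford 9, Fernley 4, Pinehurst 4.
Pinehurst gets 3 under Jefferson and 4 under Webster.

Webster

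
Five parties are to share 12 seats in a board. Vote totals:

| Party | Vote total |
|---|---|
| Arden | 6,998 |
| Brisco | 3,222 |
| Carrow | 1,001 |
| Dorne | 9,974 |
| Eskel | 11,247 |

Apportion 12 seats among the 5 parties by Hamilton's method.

Arden 3, Brisco 1, Carrow 0, Dorne 4, Eskel 4

Standard divisor: 32442 ÷ 12 ≈ 2703.5.
Standard quotas: Arden 2.5885, Brisco 1.1918, Carrow 0.3703, Dorne 3.6893, Eskel 4.1602.
Lower quotas: Arden 2, Brisco 1, Carrow 0, Dorne 3, Eskel 4 (sum 10, leaving 2 seats).
Remainders in descending order: Dorne 0.6893, Arden 0.5885, Carrow 0.3703, Brisco 0.1918, Eskel 0.1602.
Largest remainders: Dorne, Arden receive the extra seats.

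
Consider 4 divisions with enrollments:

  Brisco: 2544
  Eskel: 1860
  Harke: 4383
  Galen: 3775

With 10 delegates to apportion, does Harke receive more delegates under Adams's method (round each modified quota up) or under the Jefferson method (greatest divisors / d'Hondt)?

Adams: Brisco 2, Eskel 2, Harke 3, Galen 3.
Jefferson: Brisco 2, Eskel 1, Harke 4, Galen 3.
Harke gets 3 under Adams and 4 under Jefferson.

Jefferson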